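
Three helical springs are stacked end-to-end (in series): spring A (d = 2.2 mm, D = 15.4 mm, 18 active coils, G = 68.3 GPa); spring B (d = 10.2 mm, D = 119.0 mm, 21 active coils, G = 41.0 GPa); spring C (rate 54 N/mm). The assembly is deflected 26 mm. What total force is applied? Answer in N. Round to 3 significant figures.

k_A = Gd⁴/(8D³N_a) = (68.3×10³)(2.2⁴)/(8·15.4³·18) = 3.0422 N/mm
k_B = Gd⁴/(8D³N_a) = (41.0×10³)(10.2⁴)/(8·119.0³·21) = 1.5676 N/mm
Series: 1/k_eq = 1/3.0422 + 1/1.5676 + 1/54 = 0.98515; k_eq = 1.0151 N/mm
F = k_eq·δ = 1.0151·26 = 26.392 N

26.4 N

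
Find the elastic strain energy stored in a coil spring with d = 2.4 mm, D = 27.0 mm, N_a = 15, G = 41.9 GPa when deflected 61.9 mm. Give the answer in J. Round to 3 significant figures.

k = Gd⁴/(8D³N_a) = (41.9×10³)(2.4⁴)/(8·27.0³·15) = 0.58855 N/mm
U = ½kδ² = 0.5 × 0.58855 × 61.9² = 1127.6 N·mm = 1.1276 J

1.13 J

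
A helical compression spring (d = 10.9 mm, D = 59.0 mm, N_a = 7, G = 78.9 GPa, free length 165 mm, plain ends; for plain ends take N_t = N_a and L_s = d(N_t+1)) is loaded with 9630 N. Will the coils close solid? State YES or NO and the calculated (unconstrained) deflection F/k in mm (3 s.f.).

k = Gd⁴/(8D³N_a) = (78.9×10³)(10.9⁴)/(8·59.0³·7) = 96.836 N/mm
N_t = 7; L_s = 10.9·8 = 87.2 mm; δ_solid = L₀ − L_s = 165 − 87.2 = 77.8 mm
δ = F/k = 9630/96.836 = 99.446 mm
δ ≥ δ_solid → spring goes solid

YES, δ = 99.4 mm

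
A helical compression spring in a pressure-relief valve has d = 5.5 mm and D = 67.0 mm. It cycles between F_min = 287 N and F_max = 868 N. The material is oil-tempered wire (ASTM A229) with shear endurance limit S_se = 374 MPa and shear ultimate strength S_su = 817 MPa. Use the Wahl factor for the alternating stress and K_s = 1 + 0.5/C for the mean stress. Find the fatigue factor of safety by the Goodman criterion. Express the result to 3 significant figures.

0.608

C = D/d = 67.0/5.5 = 12.1818; K_W = (4C−1)/(4C−4)+0.615/C = 1.1176; K_s = 1+0.5/C = 1.0410
F_a = (F_max−F_min)/2 = 290.5 N; F_m = (F_max+F_min)/2 = 577.5 N
τ_a = K_W·8F_aD/(πd³) = 1.1176 × 297.9 = 332.92 MPa
τ_m = K_s·8F_mD/(πd³) = 1.0410 × 592.21 = 616.52 MPa
Goodman: 1/n_f = τ_a/S_se + τ_m/S_su = 332.92/374 + 616.52/817 = 0.89017 + 0.75462 = 1.6448
n_f = 1/1.6448 = 0.608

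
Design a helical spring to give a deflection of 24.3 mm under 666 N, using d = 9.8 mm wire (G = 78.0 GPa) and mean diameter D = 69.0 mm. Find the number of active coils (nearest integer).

Required rate k = F/δ = 666/24.3 = 27.407 N/mm
N_a = Gd⁴/(8D³k) = (78.0×10³ × 9.8⁴)/(8 × 69.0³ × 27.407)
    = 7.19447e+08 / 7.20286e+07 = 9.988 → 10 coils

10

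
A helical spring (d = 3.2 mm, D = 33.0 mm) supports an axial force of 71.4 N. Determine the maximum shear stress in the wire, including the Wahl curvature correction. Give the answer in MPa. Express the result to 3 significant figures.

209 MPa

Spring index C = D/d = 33.0/3.2 = 10.3125
K_W = (4C−1)/(4C−4) + 0.615/C = 40.250/37.250 + 0.0596 = 1.1402
τ₀ = 8FD/(πd³) = 8·71.4·33.0/(π·3.2³) = 18849.6/102.94 = 183.11 MPa
τ_max = K·τ₀ = 1.1402 × 183.11 = 208.77 MPa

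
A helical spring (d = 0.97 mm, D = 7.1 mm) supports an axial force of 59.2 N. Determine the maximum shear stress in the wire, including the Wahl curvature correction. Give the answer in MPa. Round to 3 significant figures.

1410 MPa

Spring index C = D/d = 7.1/0.97 = 7.3196
K_W = (4C−1)/(4C−4) + 0.615/C = 28.278/25.278 + 0.0840 = 1.2027
τ₀ = 8FD/(πd³) = 8·59.2·7.1/(π·0.97³) = 3362.56/2.8672 = 1172.7 MPa
τ_max = K·τ₀ = 1.2027 × 1172.7 = 1410.5 MPa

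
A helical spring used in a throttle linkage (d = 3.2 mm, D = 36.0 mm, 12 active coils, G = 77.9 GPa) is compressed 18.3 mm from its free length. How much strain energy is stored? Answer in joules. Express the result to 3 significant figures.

k = Gd⁴/(8D³N_a) = (77.9×10³)(3.2⁴)/(8·36.0³·12) = 1.8237 N/mm
U = ½kδ² = 0.5 × 1.8237 × 18.3² = 305.37 N·mm = 0.30537 J

0.305 J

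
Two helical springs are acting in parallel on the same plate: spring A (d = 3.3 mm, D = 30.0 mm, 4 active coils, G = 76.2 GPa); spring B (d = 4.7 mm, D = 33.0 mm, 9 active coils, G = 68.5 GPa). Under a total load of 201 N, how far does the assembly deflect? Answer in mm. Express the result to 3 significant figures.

k_A = Gd⁴/(8D³N_a) = (76.2×10³)(3.3⁴)/(8·30.0³·4) = 10.459 N/mm
k_B = Gd⁴/(8D³N_a) = (68.5×10³)(4.7⁴)/(8·33.0³·9) = 12.918 N/mm
Parallel: k_eq = 10.459 + 12.918 = 23.378 N/mm
δ = F/k_eq = 201/23.378 = 8.598 mm

8.60 mm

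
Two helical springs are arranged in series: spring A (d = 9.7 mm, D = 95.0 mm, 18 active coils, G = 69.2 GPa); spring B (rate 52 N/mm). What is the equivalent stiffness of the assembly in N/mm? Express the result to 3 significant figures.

4.53 N/mm

k_A = Gd⁴/(8D³N_a) = (69.2×10³)(9.7⁴)/(8·95.0³·18) = 4.962 N/mm
Series: 1/k_eq = 1/4.962 + 1/52 = 0.22076; k_eq = 4.5298 N/mm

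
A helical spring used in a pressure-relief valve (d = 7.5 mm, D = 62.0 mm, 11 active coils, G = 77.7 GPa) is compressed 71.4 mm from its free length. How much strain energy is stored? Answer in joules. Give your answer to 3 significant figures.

k = Gd⁴/(8D³N_a) = (77.7×10³)(7.5⁴)/(8·62.0³·11) = 11.722 N/mm
U = ½kδ² = 0.5 × 11.722 × 71.4² = 29880 N·mm = 29.88 J

29.9 J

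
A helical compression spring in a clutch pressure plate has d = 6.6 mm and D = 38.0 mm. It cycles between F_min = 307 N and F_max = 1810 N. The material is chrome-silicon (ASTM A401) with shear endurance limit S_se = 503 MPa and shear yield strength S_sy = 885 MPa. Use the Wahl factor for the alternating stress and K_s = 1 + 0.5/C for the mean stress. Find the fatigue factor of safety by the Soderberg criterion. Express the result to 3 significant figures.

C = D/d = 38.0/6.6 = 5.7576; K_W = (4C−1)/(4C−4)+0.615/C = 1.2645; K_s = 1+0.5/C = 1.0868
F_a = (F_max−F_min)/2 = 751.5 N; F_m = (F_max+F_min)/2 = 1058.5 N
τ_a = K_W·8F_aD/(πd³) = 1.2645 × 252.94 = 319.83 MPa
τ_m = K_s·8F_mD/(πd³) = 1.0868 × 356.27 = 387.21 MPa
Soderberg: 1/n_f = τ_a/S_se + τ_m/S_sy = 319.83/503 + 387.21/885 = 0.63585 + 0.43753 = 1.0734
n_f = 1/1.0734 = 0.9316

0.932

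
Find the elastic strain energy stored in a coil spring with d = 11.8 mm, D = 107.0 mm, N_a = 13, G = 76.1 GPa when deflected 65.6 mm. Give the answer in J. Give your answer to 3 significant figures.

k = Gd⁴/(8D³N_a) = (76.1×10³)(11.8⁴)/(8·107.0³·13) = 11.581 N/mm
U = ½kδ² = 0.5 × 11.581 × 65.6² = 24918 N·mm = 24.918 J

24.9 J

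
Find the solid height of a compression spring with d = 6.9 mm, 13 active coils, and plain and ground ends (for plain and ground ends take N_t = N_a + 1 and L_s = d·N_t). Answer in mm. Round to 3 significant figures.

96.6 mm

plain and ground ends: N_t = N_a + 1 = 13 + 1 = 14
L_s = d·N_t = 6.9 × 14 = 96.6 mm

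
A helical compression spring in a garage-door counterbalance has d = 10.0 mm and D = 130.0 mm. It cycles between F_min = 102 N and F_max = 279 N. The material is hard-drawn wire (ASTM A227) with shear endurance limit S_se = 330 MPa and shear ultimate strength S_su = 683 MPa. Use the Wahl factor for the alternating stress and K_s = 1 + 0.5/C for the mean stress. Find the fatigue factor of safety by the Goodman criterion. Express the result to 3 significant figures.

C = D/d = 130.0/10.0 = 13.0000; K_W = (4C−1)/(4C−4)+0.615/C = 1.1098; K_s = 1+0.5/C = 1.0385
F_a = (F_max−F_min)/2 = 88.5 N; F_m = (F_max+F_min)/2 = 190.5 N
τ_a = K_W·8F_aD/(πd³) = 1.1098 × 29.297 = 32.514 MPa
τ_m = K_s·8F_mD/(πd³) = 1.0385 × 63.064 = 65.489 MPa
Goodman: 1/n_f = τ_a/S_se + τ_m/S_su = 32.514/330 + 65.489/683 = 0.09853 + 0.09588 = 0.19441
n_f = 1/0.19441 = 5.144

5.14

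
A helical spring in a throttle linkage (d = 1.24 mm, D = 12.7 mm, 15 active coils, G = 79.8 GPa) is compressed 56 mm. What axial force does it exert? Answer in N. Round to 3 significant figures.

43.0 N

k = Gd⁴/(8D³N_a) = (79.8×10³)(1.24⁴)/(8·12.7³·15) = 0.76753 N/mm
F = k·δ = 0.76753 × 56 = 42.982 N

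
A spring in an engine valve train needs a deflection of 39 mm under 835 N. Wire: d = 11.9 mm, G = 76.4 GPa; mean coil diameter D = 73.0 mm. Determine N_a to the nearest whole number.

Required rate k = F/δ = 835/39 = 21.41 N/mm
N_a = Gd⁴/(8D³k) = (76.4×10³ × 11.9⁴)/(8 × 73.0³ × 21.41)
    = 1.53208e+09 / 6.66316e+07 = 22.99 → 23 coils

23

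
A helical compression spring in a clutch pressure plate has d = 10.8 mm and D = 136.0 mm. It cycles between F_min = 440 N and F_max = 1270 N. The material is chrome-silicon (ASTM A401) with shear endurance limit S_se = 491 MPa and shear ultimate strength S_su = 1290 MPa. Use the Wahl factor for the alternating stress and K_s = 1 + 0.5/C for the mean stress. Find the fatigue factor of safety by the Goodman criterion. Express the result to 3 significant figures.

2.23

C = D/d = 136.0/10.8 = 12.5926; K_W = (4C−1)/(4C−4)+0.615/C = 1.1135; K_s = 1+0.5/C = 1.0397
F_a = (F_max−F_min)/2 = 415 N; F_m = (F_max+F_min)/2 = 855 N
τ_a = K_W·8F_aD/(πd³) = 1.1135 × 114.09 = 127.05 MPa
τ_m = K_s·8F_mD/(πd³) = 1.0397 × 235.06 = 244.39 MPa
Goodman: 1/n_f = τ_a/S_se + τ_m/S_su = 127.05/491 + 244.39/1290 = 0.25875 + 0.18945 = 0.4482
n_f = 1/0.4482 = 2.231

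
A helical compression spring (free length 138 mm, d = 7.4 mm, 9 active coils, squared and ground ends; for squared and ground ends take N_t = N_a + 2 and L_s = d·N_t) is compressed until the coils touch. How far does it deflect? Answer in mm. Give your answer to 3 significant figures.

56.6 mm

N_t = 11; L_s = 7.4·11 = 81.4 mm
δ_solid = L₀ − L_s = 138 − 81.4 = 56.6 mm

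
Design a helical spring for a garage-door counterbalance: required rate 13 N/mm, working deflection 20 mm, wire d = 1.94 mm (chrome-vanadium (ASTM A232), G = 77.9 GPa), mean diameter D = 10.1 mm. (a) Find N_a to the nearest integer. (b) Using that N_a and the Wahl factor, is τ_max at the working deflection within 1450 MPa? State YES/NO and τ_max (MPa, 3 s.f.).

N_a = Gd⁴/(8D³k) = (77.9×10³)(1.94⁴)/(8·10.1³·13) = 10.3 → N_a = 10
Actual rate k = Gd⁴/(8D³·10) = 13.387 N/mm
Working load F = kδ = 13.387·20 = 267.74 N
C = 10.1/1.94 = 5.2062; K_W = (4C−1)/(4C−4)+0.615/C = 1.2964
τ_max = K_W·8FD/(πd³) = 1.2964·943.14 = 1222.7 MPa
τ_max ≤ 1450 MPa → acceptable

(a) 10 coils; (b) YES, τ_max = 1220 MPa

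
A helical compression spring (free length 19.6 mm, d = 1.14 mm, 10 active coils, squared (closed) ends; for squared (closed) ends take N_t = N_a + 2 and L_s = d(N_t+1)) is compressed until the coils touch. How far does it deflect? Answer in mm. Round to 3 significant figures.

N_t = 12; L_s = 1.14·13 = 14.82 mm
δ_solid = L₀ − L_s = 19.6 − 14.82 = 4.78 mm

4.78 mm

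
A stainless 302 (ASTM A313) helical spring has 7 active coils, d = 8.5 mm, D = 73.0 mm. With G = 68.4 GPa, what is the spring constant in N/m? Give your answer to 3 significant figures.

k = Gd⁴/(8D³N_a) = (68.4×10³ × 8.5⁴) / (8 × 73.0³ × 7)
  = 3.57052e+08 / 2.1785e+07 = 16.39 N/mm = 16390 N/m

16400 N/m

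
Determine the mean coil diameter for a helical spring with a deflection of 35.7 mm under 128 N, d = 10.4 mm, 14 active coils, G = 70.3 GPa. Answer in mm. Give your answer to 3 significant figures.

Required rate k = F/δ = 128/35.7 = 3.5854 N/mm
D = (Gd⁴/(8N_a·k))^(1/3) = (70.3×10³·10.4⁴/(8·14·3.5854))^(1/3)
  = (2.048e+06)^(1/3) = 126.9920 mm

127 mm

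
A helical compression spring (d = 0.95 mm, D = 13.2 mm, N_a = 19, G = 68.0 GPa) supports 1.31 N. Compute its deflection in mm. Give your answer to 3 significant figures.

8.27 mm

k = Gd⁴/(8D³N_a) = (68.0×10³)(0.95⁴)/(8·13.2³·19) = 0.15843 N/mm
δ = F/k = 1.31 / 0.15843 = 8.2686 mm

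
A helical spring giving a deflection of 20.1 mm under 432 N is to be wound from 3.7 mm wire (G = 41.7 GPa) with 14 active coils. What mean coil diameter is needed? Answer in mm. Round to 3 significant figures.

Required rate k = F/δ = 432/20.1 = 21.493 N/mm
D = (Gd⁴/(8N_a·k))^(1/3) = (41.7×10³·3.7⁴/(8·14·21.493))^(1/3)
  = (3246.66)^(1/3) = 14.8074 mm

14.8 mm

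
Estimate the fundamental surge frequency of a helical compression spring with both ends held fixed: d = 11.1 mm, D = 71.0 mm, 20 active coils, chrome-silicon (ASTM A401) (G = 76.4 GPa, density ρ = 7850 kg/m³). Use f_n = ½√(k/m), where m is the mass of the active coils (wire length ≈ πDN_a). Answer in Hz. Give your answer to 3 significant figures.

38.7 Hz

k = Gd⁴/(8D³N_a) = (76.4×10³)(11.1⁴)/(8·71.0³·20) = 20.253 N/mm = 20253 N/m
Wire length L = πDN_a = π·71.0·20 = 4461.1 mm
m = ρ·(πd²/4)·L = 7850 × 96.769×10⁻⁶ m² × 4.4611 m = 3.3888 kg
f_n = ½√(k/m) = 0.5·√(20253/3.3888) = 0.5·√(5976.5) = 38.654 Hz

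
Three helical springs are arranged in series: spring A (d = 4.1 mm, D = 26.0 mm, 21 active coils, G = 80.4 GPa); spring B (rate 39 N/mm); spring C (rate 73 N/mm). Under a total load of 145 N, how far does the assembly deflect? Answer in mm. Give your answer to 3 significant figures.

24.5 mm

k_A = Gd⁴/(8D³N_a) = (80.4×10³)(4.1⁴)/(8·26.0³·21) = 7.6942 N/mm
Series: 1/k_eq = 1/7.6942 + 1/39 + 1/73 = 0.16931; k_eq = 5.9064 N/mm
δ = F/k_eq = 145/5.9064 = 24.55 mm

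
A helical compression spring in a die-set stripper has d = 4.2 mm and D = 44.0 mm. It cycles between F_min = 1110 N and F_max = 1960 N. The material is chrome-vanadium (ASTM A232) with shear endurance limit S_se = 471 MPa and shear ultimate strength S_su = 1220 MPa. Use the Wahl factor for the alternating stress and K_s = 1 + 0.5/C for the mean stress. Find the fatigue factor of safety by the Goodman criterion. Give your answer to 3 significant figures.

C = D/d = 44.0/4.2 = 10.4762; K_W = (4C−1)/(4C−4)+0.615/C = 1.1379; K_s = 1+0.5/C = 1.0477
F_a = (F_max−F_min)/2 = 425 N; F_m = (F_max+F_min)/2 = 1535 N
τ_a = K_W·8F_aD/(πd³) = 1.1379 × 642.74 = 731.34 MPa
τ_m = K_s·8F_mD/(πd³) = 1.0477 × 2321.4 = 2432.2 MPa
Goodman: 1/n_f = τ_a/S_se + τ_m/S_su = 731.34/471 + 2432.2/1220 = 1.55274 + 1.99362 = 3.5464
n_f = 1/3.5464 = 0.282

0.282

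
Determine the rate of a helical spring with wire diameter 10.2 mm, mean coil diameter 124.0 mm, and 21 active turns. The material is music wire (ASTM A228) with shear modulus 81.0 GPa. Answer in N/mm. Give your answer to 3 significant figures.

2.74 N/mm

k = Gd⁴/(8D³N_a) = (81.0×10³ × 10.2⁴) / (8 × 124.0³ × 21)
  = 8.7677e+08 / 3.20313e+08 = 2.7372 N/mm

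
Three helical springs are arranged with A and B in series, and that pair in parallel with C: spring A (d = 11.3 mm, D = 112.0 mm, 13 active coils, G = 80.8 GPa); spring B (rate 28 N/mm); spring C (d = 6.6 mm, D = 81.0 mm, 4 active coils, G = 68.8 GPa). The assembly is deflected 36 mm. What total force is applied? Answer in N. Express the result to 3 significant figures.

k_A = Gd⁴/(8D³N_a) = (80.8×10³)(11.3⁴)/(8·112.0³·13) = 9.0165 N/mm
k_C = Gd⁴/(8D³N_a) = (68.8×10³)(6.6⁴)/(8·81.0³·4) = 7.6764 N/mm
Springs A,B series: k_AB = 1/(1/9.0165+1/28) = 6.8203 N/mm; parallel with C: k_eq = 6.8203+7.6764 = 14.497 N/mm
F = k_eq·δ = 14.497·36 = 521.88 N

522 N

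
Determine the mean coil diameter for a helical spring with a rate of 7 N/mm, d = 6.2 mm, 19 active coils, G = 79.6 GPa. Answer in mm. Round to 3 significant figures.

48.0 mm

D = (Gd⁴/(8N_a·k))^(1/3) = (79.6×10³·6.2⁴/(8·19·7))^(1/3)
  = (110545)^(1/3) = 47.9932 mm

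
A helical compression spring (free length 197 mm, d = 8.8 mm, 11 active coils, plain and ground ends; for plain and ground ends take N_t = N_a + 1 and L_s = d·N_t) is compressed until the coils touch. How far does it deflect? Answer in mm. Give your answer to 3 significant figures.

91.4 mm

N_t = 12; L_s = 8.8·12 = 105.6 mm
δ_solid = L₀ − L_s = 197 − 105.6 = 91.4 mm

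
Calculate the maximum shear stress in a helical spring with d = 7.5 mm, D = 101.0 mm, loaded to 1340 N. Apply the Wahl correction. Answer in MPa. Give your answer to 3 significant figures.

903 MPa

Spring index C = D/d = 101.0/7.5 = 13.4667
K_W = (4C−1)/(4C−4) + 0.615/C = 52.867/49.867 + 0.0457 = 1.1058
τ₀ = 8FD/(πd³) = 8·1340·101.0/(π·7.5³) = 1.08272e+06/1325.4 = 816.93 MPa
τ_max = K·τ₀ = 1.1058 × 816.93 = 903.38 MPa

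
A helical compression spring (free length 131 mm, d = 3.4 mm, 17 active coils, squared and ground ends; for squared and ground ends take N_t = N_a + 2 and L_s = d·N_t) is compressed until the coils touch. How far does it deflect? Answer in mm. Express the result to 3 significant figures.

N_t = 19; L_s = 3.4·19 = 64.6 mm
δ_solid = L₀ − L_s = 131 − 64.6 = 66.4 mm

66.4 mm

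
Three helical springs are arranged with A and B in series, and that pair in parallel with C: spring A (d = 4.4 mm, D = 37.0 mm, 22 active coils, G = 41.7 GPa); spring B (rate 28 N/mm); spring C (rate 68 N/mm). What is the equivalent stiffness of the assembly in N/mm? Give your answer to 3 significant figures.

69.6 N/mm

k_A = Gd⁴/(8D³N_a) = (41.7×10³)(4.4⁴)/(8·37.0³·22) = 1.7532 N/mm
Springs A,B series: k_AB = 1/(1/1.7532+1/28) = 1.6499 N/mm; parallel with C: k_eq = 1.6499+68 = 69.65 N/mm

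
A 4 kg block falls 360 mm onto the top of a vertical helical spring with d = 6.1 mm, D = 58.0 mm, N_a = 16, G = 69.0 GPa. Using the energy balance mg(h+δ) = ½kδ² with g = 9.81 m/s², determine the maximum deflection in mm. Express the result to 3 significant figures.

96.8 mm

k = Gd⁴/(8D³N_a) = (69.0×10³)(6.1⁴)/(8·58.0³·16) = 3.8254 N/mm
W = mg = 4 × 9.81 = 39.24 N
½kδ² − Wδ − Wh = 0 → δ = (W + √(W² + 2kWh))/k
δ = (39.24 + √(1539.8 + 108078))/3.8254 = (39.24 + 331.09)/3.8254 = 96.807 mm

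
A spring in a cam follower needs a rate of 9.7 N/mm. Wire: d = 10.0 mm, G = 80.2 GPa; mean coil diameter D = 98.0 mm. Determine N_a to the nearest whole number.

N_a = Gd⁴/(8D³k) = (80.2×10³ × 10.0⁴)/(8 × 98.0³ × 9.7)
    = 8.02e+08 / 7.30365e+07 = 10.98 → 11 coils

11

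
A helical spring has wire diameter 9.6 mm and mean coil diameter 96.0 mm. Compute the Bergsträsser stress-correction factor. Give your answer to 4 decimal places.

C = D/d = 96.0/9.6 = 10.0000
K_B = (4C+2)/(4C−3) = 42.000/37.000 = 1.1351

1.1351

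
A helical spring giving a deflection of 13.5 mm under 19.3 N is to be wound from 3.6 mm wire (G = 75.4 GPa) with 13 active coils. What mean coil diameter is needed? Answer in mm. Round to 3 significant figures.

44.0 mm

Required rate k = F/δ = 19.3/13.5 = 1.4296 N/mm
D = (Gd⁴/(8N_a·k))^(1/3) = (75.4×10³·3.6⁴/(8·13·1.4296))^(1/3)
  = (85177.4)^(1/3) = 43.9989 mm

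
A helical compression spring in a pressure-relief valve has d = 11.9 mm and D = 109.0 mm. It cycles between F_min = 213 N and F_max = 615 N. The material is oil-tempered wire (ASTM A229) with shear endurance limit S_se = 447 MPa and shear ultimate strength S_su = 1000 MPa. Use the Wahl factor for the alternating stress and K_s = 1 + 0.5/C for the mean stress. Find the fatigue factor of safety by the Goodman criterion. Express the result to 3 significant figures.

6.34

C = D/d = 109.0/11.9 = 9.1597; K_W = (4C−1)/(4C−4)+0.615/C = 1.1591; K_s = 1+0.5/C = 1.0546
F_a = (F_max−F_min)/2 = 201 N; F_m = (F_max+F_min)/2 = 414 N
τ_a = K_W·8F_aD/(πd³) = 1.1591 × 33.107 = 38.373 MPa
τ_m = K_s·8F_mD/(πd³) = 1.0546 × 68.191 = 71.913 MPa
Goodman: 1/n_f = τ_a/S_se + τ_m/S_su = 38.373/447 + 71.913/1000 = 0.08585 + 0.07191 = 0.15776
n_f = 1/0.15776 = 6.339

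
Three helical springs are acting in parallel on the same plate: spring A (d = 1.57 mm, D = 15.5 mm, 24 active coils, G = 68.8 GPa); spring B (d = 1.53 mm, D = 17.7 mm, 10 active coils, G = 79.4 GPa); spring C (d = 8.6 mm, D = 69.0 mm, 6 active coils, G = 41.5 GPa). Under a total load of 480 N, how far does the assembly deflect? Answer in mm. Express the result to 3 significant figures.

30.1 mm

k_A = Gd⁴/(8D³N_a) = (68.8×10³)(1.57⁴)/(8·15.5³·24) = 0.58464 N/mm
k_B = Gd⁴/(8D³N_a) = (79.4×10³)(1.53⁴)/(8·17.7³·10) = 0.98079 N/mm
k_C = Gd⁴/(8D³N_a) = (41.5×10³)(8.6⁴)/(8·69.0³·6) = 14.396 N/mm
Parallel: k_eq = 0.58464 + 0.98079 + 14.396 = 15.962 N/mm
δ = F/k_eq = 480/15.962 = 30.072 mm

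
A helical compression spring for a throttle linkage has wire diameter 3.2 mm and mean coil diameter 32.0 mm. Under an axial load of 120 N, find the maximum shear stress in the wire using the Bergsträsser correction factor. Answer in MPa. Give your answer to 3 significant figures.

Spring index C = D/d = 32.0/3.2 = 10.0000
K_B = (4C+2)/(4C−3) = 42.000/37.000 = 1.1351
τ₀ = 8FD/(πd³) = 8·120·32.0/(π·3.2³) = 30720/102.94 = 298.42 MPa
τ_max = K·τ₀ = 1.1351 × 298.42 = 338.74 MPa

339 MPa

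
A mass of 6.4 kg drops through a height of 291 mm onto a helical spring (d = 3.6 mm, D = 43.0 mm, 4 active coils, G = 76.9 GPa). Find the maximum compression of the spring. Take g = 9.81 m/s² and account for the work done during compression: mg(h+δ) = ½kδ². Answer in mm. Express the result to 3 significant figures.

k = Gd⁴/(8D³N_a) = (76.9×10³)(3.6⁴)/(8·43.0³·4) = 5.0767 N/mm
W = mg = 6.4 × 9.81 = 62.784 N
½kδ² − Wδ − Wh = 0 → δ = (W + √(W² + 2kWh))/k
δ = (62.784 + √(3941.8 + 185504))/5.0767 = (62.784 + 435.25)/5.0767 = 98.103 mm

98.1 mm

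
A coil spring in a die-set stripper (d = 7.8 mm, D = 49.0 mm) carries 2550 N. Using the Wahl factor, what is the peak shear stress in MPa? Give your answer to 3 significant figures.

Spring index C = D/d = 49.0/7.8 = 6.2821
K_W = (4C−1)/(4C−4) + 0.615/C = 24.128/21.128 + 0.0979 = 1.2399
τ₀ = 8FD/(πd³) = 8·2550·49.0/(π·7.8³) = 999600/1490.8 = 670.49 MPa
τ_max = K·τ₀ = 1.2399 × 670.49 = 831.33 MPa

831 MPa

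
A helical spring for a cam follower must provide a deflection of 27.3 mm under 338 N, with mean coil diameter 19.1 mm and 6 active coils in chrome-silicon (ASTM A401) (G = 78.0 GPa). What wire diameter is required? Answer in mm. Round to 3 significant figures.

Required rate k = F/δ = 338/27.3 = 12.381 N/mm
d = (8D³N_a·k / G)^(1/4) = (8·19.1³·6·12.381 / (78.0×10³))^0.25
  = (53.089)^0.25 = 2.6993 mm

2.70 mm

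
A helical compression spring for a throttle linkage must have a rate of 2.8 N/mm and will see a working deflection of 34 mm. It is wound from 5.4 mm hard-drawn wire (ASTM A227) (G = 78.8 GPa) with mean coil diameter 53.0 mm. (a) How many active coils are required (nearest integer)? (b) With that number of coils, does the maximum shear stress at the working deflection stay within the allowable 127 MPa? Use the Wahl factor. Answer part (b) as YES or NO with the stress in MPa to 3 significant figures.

(a) 20 coils; (b) YES, τ_max = 94.1 MPa

N_a = Gd⁴/(8D³k) = (78.8×10³)(5.4⁴)/(8·53.0³·2.8) = 20.09 → N_a = 20
Actual rate k = Gd⁴/(8D³·20) = 2.8129 N/mm
Working load F = kδ = 2.8129·34 = 95.638 N
C = 53.0/5.4 = 9.8148; K_W = (4C−1)/(4C−4)+0.615/C = 1.1477
τ_max = K_W·8FD/(πd³) = 1.1477·81.972 = 94.083 MPa
τ_max ≤ 127 MPa → acceptable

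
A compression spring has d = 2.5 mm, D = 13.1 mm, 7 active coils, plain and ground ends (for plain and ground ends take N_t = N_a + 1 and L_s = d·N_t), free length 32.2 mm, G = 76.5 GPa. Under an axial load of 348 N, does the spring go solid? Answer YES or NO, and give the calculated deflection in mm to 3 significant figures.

YES, δ = 14.7 mm

k = Gd⁴/(8D³N_a) = (76.5×10³)(2.5⁴)/(8·13.1³·7) = 23.737 N/mm
N_t = 8; L_s = 2.5·8 = 20 mm; δ_solid = L₀ − L_s = 32.2 − 20 = 12.2 mm
δ = F/k = 348/23.737 = 14.661 mm
δ ≥ δ_solid → spring goes solid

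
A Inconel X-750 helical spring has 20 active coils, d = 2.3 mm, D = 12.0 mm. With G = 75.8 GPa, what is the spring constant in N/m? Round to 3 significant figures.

7670 N/m

k = Gd⁴/(8D³N_a) = (75.8×10³ × 2.3⁴) / (8 × 12.0³ × 20)
  = 2.12119e+06 / 276480 = 7.6721 N/mm = 7672.1 N/m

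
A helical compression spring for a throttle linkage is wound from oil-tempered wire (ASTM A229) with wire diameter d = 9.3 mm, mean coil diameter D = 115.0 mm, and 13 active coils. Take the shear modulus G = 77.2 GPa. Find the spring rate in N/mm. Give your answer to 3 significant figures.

k = Gd⁴/(8D³N_a) = (77.2×10³ × 9.3⁴) / (8 × 115.0³ × 13)
  = 5.77496e+08 / 1.58171e+08 = 3.6511 N/mm

3.65 N/mm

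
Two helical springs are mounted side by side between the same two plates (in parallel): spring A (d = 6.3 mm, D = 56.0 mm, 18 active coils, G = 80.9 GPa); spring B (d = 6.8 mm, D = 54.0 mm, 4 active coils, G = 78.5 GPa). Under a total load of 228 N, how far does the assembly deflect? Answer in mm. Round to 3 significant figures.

k_A = Gd⁴/(8D³N_a) = (80.9×10³)(6.3⁴)/(8·56.0³·18) = 5.0395 N/mm
k_B = Gd⁴/(8D³N_a) = (78.5×10³)(6.8⁴)/(8·54.0³·4) = 33.31 N/mm
Parallel: k_eq = 5.0395 + 33.31 = 38.349 N/mm
δ = F/k_eq = 228/38.349 = 5.9453 mm

5.95 mm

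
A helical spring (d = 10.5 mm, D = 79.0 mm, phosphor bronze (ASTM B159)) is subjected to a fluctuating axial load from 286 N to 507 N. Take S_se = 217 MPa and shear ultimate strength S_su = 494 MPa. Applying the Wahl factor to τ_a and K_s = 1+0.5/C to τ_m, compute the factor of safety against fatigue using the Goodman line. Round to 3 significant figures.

C = D/d = 79.0/10.5 = 7.5238; K_W = (4C−1)/(4C−4)+0.615/C = 1.1967; K_s = 1+0.5/C = 1.0665
F_a = (F_max−F_min)/2 = 110.5 N; F_m = (F_max+F_min)/2 = 396.5 N
τ_a = K_W·8F_aD/(πd³) = 1.1967 × 19.203 = 22.98 MPa
τ_m = K_s·8F_mD/(πd³) = 1.0665 × 68.904 = 73.483 MPa
Goodman: 1/n_f = τ_a/S_se + τ_m/S_su = 22.98/217 + 73.483/494 = 0.10590 + 0.14875 = 0.25465
n_f = 1/0.25465 = 3.927

3.93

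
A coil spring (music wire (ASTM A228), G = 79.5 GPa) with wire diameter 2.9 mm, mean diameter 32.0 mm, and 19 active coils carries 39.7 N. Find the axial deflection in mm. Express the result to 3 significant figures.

k = Gd⁴/(8D³N_a) = (79.5×10³)(2.9⁴)/(8·32.0³·19) = 1.1289 N/mm
δ = F/k = 39.7 / 1.1289 = 35.166 mm

35.2 mm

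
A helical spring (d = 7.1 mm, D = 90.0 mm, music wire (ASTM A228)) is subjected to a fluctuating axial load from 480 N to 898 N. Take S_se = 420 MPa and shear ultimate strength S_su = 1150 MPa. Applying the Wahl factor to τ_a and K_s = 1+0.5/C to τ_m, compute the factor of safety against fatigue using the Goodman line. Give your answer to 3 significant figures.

1.33

C = D/d = 90.0/7.1 = 12.6761; K_W = (4C−1)/(4C−4)+0.615/C = 1.1128; K_s = 1+0.5/C = 1.0394
F_a = (F_max−F_min)/2 = 209 N; F_m = (F_max+F_min)/2 = 689 N
τ_a = K_W·8F_aD/(πd³) = 1.1128 × 133.83 = 148.92 MPa
τ_m = K_s·8F_mD/(πd³) = 1.0394 × 441.19 = 458.59 MPa
Goodman: 1/n_f = τ_a/S_se + τ_m/S_su = 148.92/420 + 458.59/1150 = 0.35457 + 0.39878 = 0.75335
n_f = 1/0.75335 = 1.327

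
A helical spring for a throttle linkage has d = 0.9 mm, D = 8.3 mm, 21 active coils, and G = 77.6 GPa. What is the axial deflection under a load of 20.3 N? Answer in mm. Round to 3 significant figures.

38.3 mm

k = Gd⁴/(8D³N_a) = (77.6×10³)(0.9⁴)/(8·8.3³·21) = 0.53002 N/mm
δ = F/k = 20.3 / 0.53002 = 38.301 mm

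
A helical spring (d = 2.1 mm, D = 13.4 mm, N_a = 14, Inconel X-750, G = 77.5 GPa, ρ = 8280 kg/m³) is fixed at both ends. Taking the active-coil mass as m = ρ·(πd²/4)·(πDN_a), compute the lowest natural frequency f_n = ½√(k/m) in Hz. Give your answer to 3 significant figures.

k = Gd⁴/(8D³N_a) = (77.5×10³)(2.1⁴)/(8·13.4³·14) = 5.593 N/mm = 5593 N/m
Wire length L = πDN_a = π·13.4·14 = 589.36 mm
m = ρ·(πd²/4)·L = 8280 × 3.4636×10⁻⁶ m² × 0.58936 m = 0.016902 kg
f_n = ½√(k/m) = 0.5·√(5593/0.016902) = 0.5·√(3.3091e+05) = 287.62 Hz

288 Hz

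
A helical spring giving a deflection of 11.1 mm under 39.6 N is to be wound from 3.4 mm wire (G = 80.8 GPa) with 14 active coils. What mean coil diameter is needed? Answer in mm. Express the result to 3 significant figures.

30.0 mm

Required rate k = F/δ = 39.6/11.1 = 3.5676 N/mm
D = (Gd⁴/(8N_a·k))^(1/3) = (80.8×10³·3.4⁴/(8·14·3.5676))^(1/3)
  = (27023.2)^(1/3) = 30.0086 mm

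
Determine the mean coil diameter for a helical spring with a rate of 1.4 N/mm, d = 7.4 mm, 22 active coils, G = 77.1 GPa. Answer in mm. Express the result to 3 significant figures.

97.9 mm

D = (Gd⁴/(8N_a·k))^(1/3) = (77.1×10³·7.4⁴/(8·22·1.4))^(1/3)
  = (938297)^(1/3) = 97.8994 mm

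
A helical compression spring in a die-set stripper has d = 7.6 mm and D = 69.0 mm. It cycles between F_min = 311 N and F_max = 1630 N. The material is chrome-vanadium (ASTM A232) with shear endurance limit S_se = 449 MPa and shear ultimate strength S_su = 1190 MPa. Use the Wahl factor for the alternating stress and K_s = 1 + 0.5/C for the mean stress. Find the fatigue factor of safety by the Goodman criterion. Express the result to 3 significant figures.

C = D/d = 69.0/7.6 = 9.0789; K_W = (4C−1)/(4C−4)+0.615/C = 1.1606; K_s = 1+0.5/C = 1.0551
F_a = (F_max−F_min)/2 = 659.5 N; F_m = (F_max+F_min)/2 = 970.5 N
τ_a = K_W·8F_aD/(πd³) = 1.1606 × 263.98 = 306.36 MPa
τ_m = K_s·8F_mD/(πd³) = 1.0551 × 388.46 = 409.85 MPa
Goodman: 1/n_f = τ_a/S_se + τ_m/S_su = 306.36/449 + 409.85/1190 = 0.68232 + 0.34441 = 1.0267
n_f = 1/1.0267 = 0.974

0.974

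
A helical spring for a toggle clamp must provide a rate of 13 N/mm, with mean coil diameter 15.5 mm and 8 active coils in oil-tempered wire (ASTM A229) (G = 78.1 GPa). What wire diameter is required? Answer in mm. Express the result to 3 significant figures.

2.51 mm

d = (8D³N_a·k / G)^(1/4) = (8·15.5³·8·13 / (78.1×10³))^0.25
  = (39.67)^0.25 = 2.5097 mm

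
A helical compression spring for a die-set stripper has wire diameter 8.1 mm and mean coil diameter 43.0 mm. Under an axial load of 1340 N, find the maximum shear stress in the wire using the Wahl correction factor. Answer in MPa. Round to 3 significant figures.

356 MPa

Spring index C = D/d = 43.0/8.1 = 5.3086
K_W = (4C−1)/(4C−4) + 0.615/C = 20.235/17.235 + 0.1158 = 1.2899
τ₀ = 8FD/(πd³) = 8·1340·43.0/(π·8.1³) = 460960/1669.6 = 276.09 MPa
τ_max = K·τ₀ = 1.2899 × 276.09 = 356.14 MPa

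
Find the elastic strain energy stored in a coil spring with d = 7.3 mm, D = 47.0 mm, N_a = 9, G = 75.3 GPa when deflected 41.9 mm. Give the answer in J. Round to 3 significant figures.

k = Gd⁴/(8D³N_a) = (75.3×10³)(7.3⁴)/(8·47.0³·9) = 28.606 N/mm
U = ½kδ² = 0.5 × 28.606 × 41.9² = 25111 N·mm = 25.111 J

25.1 J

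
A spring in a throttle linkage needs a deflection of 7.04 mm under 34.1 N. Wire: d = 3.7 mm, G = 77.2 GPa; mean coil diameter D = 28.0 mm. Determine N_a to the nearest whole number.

Required rate k = F/δ = 34.1/7.04 = 4.8438 N/mm
N_a = Gd⁴/(8D³k) = (77.2×10³ × 3.7⁴)/(8 × 28.0³ × 4.8438)
    = 1.44685e+07 / 850640 = 17.01 → 17 coils

17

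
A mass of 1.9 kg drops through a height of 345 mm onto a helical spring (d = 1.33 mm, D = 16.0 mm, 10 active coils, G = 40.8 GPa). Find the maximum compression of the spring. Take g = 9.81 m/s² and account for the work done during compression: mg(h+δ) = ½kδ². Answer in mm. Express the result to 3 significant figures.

236 mm

k = Gd⁴/(8D³N_a) = (40.8×10³)(1.33⁴)/(8·16.0³·10) = 0.3896 N/mm
W = mg = 1.9 × 9.81 = 18.639 N
½kδ² − Wδ − Wh = 0 → δ = (W + √(W² + 2kWh))/k
δ = (18.639 + √(347.41 + 5010.59))/0.3896 = (18.639 + 73.198)/0.3896 = 235.72 mm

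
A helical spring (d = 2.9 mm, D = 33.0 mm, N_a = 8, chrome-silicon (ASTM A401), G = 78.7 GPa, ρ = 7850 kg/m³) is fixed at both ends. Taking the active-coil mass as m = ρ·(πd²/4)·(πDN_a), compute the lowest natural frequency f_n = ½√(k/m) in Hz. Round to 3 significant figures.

k = Gd⁴/(8D³N_a) = (78.7×10³)(2.9⁴)/(8·33.0³·8) = 2.4202 N/mm = 2420.2 N/m
Wire length L = πDN_a = π·33.0·8 = 829.38 mm
m = ρ·(πd²/4)·L = 7850 × 6.6052×10⁻⁶ m² × 0.82938 m = 0.043004 kg
f_n = ½√(k/m) = 0.5·√(2420.2/0.043004) = 0.5·√(56278) = 118.61 Hz

119 Hz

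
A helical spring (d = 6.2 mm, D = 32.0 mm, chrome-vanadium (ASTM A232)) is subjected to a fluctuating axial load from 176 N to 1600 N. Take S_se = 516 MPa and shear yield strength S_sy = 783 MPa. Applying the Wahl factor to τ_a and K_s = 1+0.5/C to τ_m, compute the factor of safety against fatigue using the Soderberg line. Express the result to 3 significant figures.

C = D/d = 32.0/6.2 = 5.1613; K_W = (4C−1)/(4C−4)+0.615/C = 1.2994; K_s = 1+0.5/C = 1.0969
F_a = (F_max−F_min)/2 = 712 N; F_m = (F_max+F_min)/2 = 888 N
τ_a = K_W·8F_aD/(πd³) = 1.2994 × 243.44 = 316.33 MPa
τ_m = K_s·8F_mD/(πd³) = 1.0969 × 303.62 = 333.03 MPa
Soderberg: 1/n_f = τ_a/S_se + τ_m/S_sy = 316.33/516 + 333.03/783 = 0.61303 + 0.42533 = 1.0384
n_f = 1/1.0384 = 0.9631

0.963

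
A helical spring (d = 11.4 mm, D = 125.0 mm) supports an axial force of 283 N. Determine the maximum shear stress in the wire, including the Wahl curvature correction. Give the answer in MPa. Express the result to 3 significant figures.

68.8 MPa

Spring index C = D/d = 125.0/11.4 = 10.9649
K_W = (4C−1)/(4C−4) + 0.615/C = 42.860/39.860 + 0.0561 = 1.1314
τ₀ = 8FD/(πd³) = 8·283·125.0/(π·11.4³) = 283000/4654.4 = 60.803 MPa
τ_max = K·τ₀ = 1.1314 × 60.803 = 68.789 MPa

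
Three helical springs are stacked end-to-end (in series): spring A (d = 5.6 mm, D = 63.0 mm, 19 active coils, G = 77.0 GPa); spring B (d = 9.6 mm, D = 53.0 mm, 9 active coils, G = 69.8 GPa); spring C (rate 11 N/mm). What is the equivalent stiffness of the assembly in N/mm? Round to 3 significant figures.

1.64 N/mm

k_A = Gd⁴/(8D³N_a) = (77.0×10³)(5.6⁴)/(8·63.0³·19) = 1.9924 N/mm
k_B = Gd⁴/(8D³N_a) = (69.8×10³)(9.6⁴)/(8·53.0³·9) = 55.307 N/mm
Series: 1/k_eq = 1/1.9924 + 1/55.307 + 1/11 = 0.6109; k_eq = 1.6369 N/mm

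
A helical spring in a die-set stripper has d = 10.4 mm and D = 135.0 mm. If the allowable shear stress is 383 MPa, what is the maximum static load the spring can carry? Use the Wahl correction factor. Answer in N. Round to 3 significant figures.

1130 N

C = D/d = 135.0/10.4 = 12.9808
K_W = (4C−1)/(4C−4) + 0.615/C = 50.923/47.923 + 0.0474 = 1.1100
τ_max = K·8FD/(πd³) → F_max = τ_allow·πd³/(8DK)
F_max = 383·π·10.4³/(8·135.0·1.1100) = 1.3535e+06/1198.8 = 1129 N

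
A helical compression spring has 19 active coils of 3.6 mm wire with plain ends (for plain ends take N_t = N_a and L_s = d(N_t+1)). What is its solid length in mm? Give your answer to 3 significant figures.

72.0 mm

plain ends: N_t = N_a = 19
L_s = d·(N_t+1) = 3.6 × 20 = 72 mm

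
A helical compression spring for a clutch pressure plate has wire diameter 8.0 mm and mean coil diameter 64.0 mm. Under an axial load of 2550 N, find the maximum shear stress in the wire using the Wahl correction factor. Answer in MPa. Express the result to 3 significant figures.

Spring index C = D/d = 64.0/8.0 = 8.0000
K_W = (4C−1)/(4C−4) + 0.615/C = 31.000/28.000 + 0.0769 = 1.1840
τ₀ = 8FD/(πd³) = 8·2550·64.0/(π·8.0³) = 1.3056e+06/1608.5 = 811.69 MPa
τ_max = K·τ₀ = 1.1840 × 811.69 = 961.06 MPa

961 MPa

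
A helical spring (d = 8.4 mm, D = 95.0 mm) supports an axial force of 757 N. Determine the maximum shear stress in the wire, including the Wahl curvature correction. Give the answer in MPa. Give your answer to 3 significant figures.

Spring index C = D/d = 95.0/8.4 = 11.3095
K_W = (4C−1)/(4C−4) + 0.615/C = 44.238/41.238 + 0.0544 = 1.1271
τ₀ = 8FD/(πd³) = 8·757·95.0/(π·8.4³) = 575320/1862 = 308.97 MPa
τ_max = K·τ₀ = 1.1271 × 308.97 = 348.25 MPa

348 MPa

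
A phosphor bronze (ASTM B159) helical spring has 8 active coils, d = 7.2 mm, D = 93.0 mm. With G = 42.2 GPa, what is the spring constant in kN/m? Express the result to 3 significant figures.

k = Gd⁴/(8D³N_a) = (42.2×10³ × 7.2⁴) / (8 × 93.0³ × 8)
  = 1.13408e+08 / 5.14788e+07 = 2.203 N/mm

2.20 kN/m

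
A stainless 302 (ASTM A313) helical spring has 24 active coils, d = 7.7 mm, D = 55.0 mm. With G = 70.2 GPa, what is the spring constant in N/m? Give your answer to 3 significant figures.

k = Gd⁴/(8D³N_a) = (70.2×10³ × 7.7⁴) / (8 × 55.0³ × 24)
  = 2.46774e+08 / 3.1944e+07 = 7.7252 N/mm = 7725.2 N/m

7730 N/m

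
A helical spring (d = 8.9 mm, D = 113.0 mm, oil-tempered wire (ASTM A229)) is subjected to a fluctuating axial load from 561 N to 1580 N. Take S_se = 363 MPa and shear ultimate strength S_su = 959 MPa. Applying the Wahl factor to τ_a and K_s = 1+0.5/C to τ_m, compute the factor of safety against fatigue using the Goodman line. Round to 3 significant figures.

C = D/d = 113.0/8.9 = 12.6966; K_W = (4C−1)/(4C−4)+0.615/C = 1.1126; K_s = 1+0.5/C = 1.0394
F_a = (F_max−F_min)/2 = 509.5 N; F_m = (F_max+F_min)/2 = 1070.5 N
τ_a = K_W·8F_aD/(πd³) = 1.1126 × 207.97 = 231.37 MPa
τ_m = K_s·8F_mD/(πd³) = 1.0394 × 436.95 = 454.16 MPa
Goodman: 1/n_f = τ_a/S_se + τ_m/S_su = 231.37/363 + 454.16/959 = 0.63740 + 0.47358 = 1.111
n_f = 1/1.111 = 0.9001

0.900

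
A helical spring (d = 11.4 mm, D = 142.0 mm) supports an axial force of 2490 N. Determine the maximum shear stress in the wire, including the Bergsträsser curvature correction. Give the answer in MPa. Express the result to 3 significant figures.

673 MPa

Spring index C = D/d = 142.0/11.4 = 12.4561
K_B = (4C+2)/(4C−3) = 51.825/46.825 = 1.1068
τ₀ = 8FD/(πd³) = 8·2490·142.0/(π·11.4³) = 2.82864e+06/4654.4 = 607.73 MPa
τ_max = K·τ₀ = 1.1068 × 607.73 = 672.63 MPa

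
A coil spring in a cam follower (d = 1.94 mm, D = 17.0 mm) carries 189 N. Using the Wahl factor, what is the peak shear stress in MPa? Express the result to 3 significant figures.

1310 MPa

Spring index C = D/d = 17.0/1.94 = 8.7629
K_W = (4C−1)/(4C−4) + 0.615/C = 34.052/31.052 + 0.0702 = 1.1668
τ₀ = 8FD/(πd³) = 8·189·17.0/(π·1.94³) = 25704/22.938 = 1120.6 MPa
τ_max = K·τ₀ = 1.1668 × 1120.6 = 1307.5 MPa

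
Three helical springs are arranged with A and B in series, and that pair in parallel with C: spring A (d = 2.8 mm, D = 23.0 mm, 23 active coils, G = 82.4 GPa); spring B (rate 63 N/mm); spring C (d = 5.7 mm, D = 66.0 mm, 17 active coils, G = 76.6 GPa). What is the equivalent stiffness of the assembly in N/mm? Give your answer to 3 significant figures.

4.25 N/mm

k_A = Gd⁴/(8D³N_a) = (82.4×10³)(2.8⁴)/(8·23.0³·23) = 2.2623 N/mm
k_C = Gd⁴/(8D³N_a) = (76.6×10³)(5.7⁴)/(8·66.0³·17) = 2.068 N/mm
Springs A,B series: k_AB = 1/(1/2.2623+1/63) = 2.1839 N/mm; parallel with C: k_eq = 2.1839+2.068 = 4.2519 N/mm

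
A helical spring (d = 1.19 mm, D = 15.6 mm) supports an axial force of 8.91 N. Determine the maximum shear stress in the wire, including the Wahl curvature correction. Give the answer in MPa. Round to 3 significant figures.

233 MPa

Spring index C = D/d = 15.6/1.19 = 13.1092
K_W = (4C−1)/(4C−4) + 0.615/C = 51.437/48.437 + 0.0469 = 1.1088
τ₀ = 8FD/(πd³) = 8·8.91·15.6/(π·1.19³) = 1111.97/5.2941 = 210.04 MPa
τ_max = K·τ₀ = 1.1088 × 210.04 = 232.9 MPa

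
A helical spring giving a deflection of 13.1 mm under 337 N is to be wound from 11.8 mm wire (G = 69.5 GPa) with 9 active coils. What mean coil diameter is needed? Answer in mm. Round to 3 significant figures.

89.9 mm

Required rate k = F/δ = 337/13.1 = 25.725 N/mm
D = (Gd⁴/(8N_a·k))^(1/3) = (69.5×10³·11.8⁴/(8·9·25.725))^(1/3)
  = (727481)^(1/3) = 89.9375 mm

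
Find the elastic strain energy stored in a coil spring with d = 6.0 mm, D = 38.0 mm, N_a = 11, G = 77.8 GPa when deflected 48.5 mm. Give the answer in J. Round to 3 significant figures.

24.6 J

k = Gd⁴/(8D³N_a) = (77.8×10³)(6.0⁴)/(8·38.0³·11) = 20.881 N/mm
U = ½kδ² = 0.5 × 20.881 × 48.5² = 24559 N·mm = 24.559 J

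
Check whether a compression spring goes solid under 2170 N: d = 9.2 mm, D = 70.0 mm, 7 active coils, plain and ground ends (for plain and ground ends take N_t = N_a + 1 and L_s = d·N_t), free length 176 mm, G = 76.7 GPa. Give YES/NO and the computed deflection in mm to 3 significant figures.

NO, δ = 75.9 mm

k = Gd⁴/(8D³N_a) = (76.7×10³)(9.2⁴)/(8·70.0³·7) = 28.606 N/mm
N_t = 8; L_s = 9.2·8 = 73.6 mm; δ_solid = L₀ − L_s = 176 − 73.6 = 102.4 mm
δ = F/k = 2170/28.606 = 75.857 mm
δ < δ_solid → spring does not go solid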